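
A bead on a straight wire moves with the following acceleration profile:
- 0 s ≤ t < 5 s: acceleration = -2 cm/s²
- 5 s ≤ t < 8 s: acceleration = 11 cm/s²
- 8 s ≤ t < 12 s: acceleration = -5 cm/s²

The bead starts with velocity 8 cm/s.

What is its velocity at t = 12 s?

11 cm/s

Δv equals the area under the a-t graph; then v = v₀ + Δv.
0–5 s: -2 × 5 = -10 cm/s
5–8 s: 11 × 3 = 33 cm/s
8–12 s: -5 × 4 = -20 cm/s
Δv = 3 cm/s, so v(12) = 8 + (3) = 11 cm/s.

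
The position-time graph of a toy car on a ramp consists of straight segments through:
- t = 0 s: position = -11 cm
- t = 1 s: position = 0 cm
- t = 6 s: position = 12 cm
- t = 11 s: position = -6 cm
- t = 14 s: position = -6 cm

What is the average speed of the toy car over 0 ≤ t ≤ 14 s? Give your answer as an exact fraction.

41/14 cm/s

Average speed = (total path length)/(elapsed time); on a piecewise-linear x-t graph the path length is Σ|Δx|.
0–1 s: |Δx| = |0 − -11| = 11 cm
1–6 s: |Δx| = |12 − 0| = 12 cm
6–11 s: |Δx| = |-6 − 12| = 18 cm
11–14 s: |Δx| = |-6 − -6| = 0 cm
Total path = 41 cm; average speed = 41/14 = 41/14 cm/s.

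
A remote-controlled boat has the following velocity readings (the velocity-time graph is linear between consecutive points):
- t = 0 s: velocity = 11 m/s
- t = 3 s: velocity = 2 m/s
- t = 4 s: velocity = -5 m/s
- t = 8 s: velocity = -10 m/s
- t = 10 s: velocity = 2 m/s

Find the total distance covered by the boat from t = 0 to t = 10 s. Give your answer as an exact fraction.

1265/21 m

Total distance travelled is ∫|v| dt — sum the magnitudes of each area piece.
0–3 s: |½(11 + 2)(3)| = 19.5 m
3–4 s: v = 0 at t = 23/7 s; triangle areas 2/7 + 25/14 = 29/14 m
4–8 s: |½(-5 + -10)(4)| = 30 m
8–10 s: v = 0 at t = 29/3 s; triangle areas 25/3 + 1/3 = 26/3 m
Total distance = 1265/21 m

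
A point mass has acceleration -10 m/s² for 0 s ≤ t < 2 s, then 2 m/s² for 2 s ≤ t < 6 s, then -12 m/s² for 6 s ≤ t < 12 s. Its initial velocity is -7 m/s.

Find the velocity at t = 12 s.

Δv equals the area under the a-t graph; then v = v₀ + Δv.
0–2 s: -10 × 2 = -20 m/s
2–6 s: 2 × 4 = 8 m/s
6–12 s: -12 × 6 = -72 m/s
Δv = -84 m/s, so v(12) = -7 + (-84) = -91 m/s.

-91 m/s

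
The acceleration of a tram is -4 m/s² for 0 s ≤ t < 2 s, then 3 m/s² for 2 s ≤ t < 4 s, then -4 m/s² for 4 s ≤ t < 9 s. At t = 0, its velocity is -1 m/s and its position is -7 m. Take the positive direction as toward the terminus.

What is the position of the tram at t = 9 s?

-94 m

On each constant-a segment, Δv = aΔt and Δx = v₀Δt + ½aΔt²; chain segment to segment.
0–2 s: v starts -1 m/s; Δx = -1·2 + ½·-4·2² = -10 m; v ends -9 m/s.
2–4 s: v starts -9 m/s; Δx = -9·2 + ½·3·2² = -12 m; v ends -3 m/s.
4–9 s: v starts -3 m/s; Δx = -3·5 + ½·-4·5² = -65 m; v ends -23 m/s.
x(9) = -7 + Σ Δx = -94 m.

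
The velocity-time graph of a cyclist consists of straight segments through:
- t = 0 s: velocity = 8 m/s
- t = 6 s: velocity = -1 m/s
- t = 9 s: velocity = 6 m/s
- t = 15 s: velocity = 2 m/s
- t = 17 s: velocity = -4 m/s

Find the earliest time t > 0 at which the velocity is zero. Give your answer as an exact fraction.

v changes sign on 0–6 s (from 8 to -1); the graph is linear there, so v = 0 at t = 0 + (-8)·(6 − 0)/(-1 − 8) = 16/3 s.

t = 16/3 s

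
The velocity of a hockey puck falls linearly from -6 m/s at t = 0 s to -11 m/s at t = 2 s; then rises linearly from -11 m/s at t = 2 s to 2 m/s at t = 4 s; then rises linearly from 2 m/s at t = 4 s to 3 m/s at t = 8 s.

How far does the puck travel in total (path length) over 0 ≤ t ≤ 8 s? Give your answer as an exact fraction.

476/13 m

Distance (not displacement) is the total path length: add the absolute areas under v-t.
0–2 s: |½(-6 + -11)(2)| = 17 m
2–4 s: v = 0 at t = 48/13 s; triangle areas 121/13 + 4/13 = 125/13 m
4–8 s: |½(2 + 3)(4)| = 10 m
Total distance = 476/13 m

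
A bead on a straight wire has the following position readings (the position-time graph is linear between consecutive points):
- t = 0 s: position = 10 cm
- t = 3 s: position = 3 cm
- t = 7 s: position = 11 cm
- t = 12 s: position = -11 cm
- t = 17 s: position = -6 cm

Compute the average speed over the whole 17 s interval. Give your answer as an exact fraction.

Average speed = (total path length)/(elapsed time); on a piecewise-linear x-t graph the path length is Σ|Δx|.
0–3 s: |Δx| = |3 − 10| = 7 cm
3–7 s: |Δx| = |11 − 3| = 8 cm
7–12 s: |Δx| = |-11 − 11| = 22 cm
12–17 s: |Δx| = |-6 − -11| = 5 cm
Total path = 42 cm; average speed = 42/17 = 42/17 cm/s.

42/17 cm/s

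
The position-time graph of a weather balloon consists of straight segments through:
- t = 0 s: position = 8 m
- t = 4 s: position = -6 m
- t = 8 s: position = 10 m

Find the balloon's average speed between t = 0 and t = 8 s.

3.75 m/s

Average speed = (total path length)/(elapsed time); on a piecewise-linear x-t graph the path length is Σ|Δx|.
0–4 s: |Δx| = |-6 − 8| = 14 m
4–8 s: |Δx| = |10 − -6| = 16 m
Total path = 30 m; average speed = 30/8 = 3.75 m/s.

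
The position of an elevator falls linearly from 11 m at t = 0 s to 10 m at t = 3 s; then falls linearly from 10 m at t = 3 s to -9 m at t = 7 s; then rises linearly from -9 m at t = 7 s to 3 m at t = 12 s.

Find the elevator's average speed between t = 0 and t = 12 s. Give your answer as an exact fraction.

8/3 m/s

Average speed = (total path length)/(elapsed time); on a piecewise-linear x-t graph the path length is Σ|Δx|.
0–3 s: |Δx| = |10 − 11| = 1 m
3–7 s: |Δx| = |-9 − 10| = 19 m
7–12 s: |Δx| = |3 − -9| = 12 m
Total path = 32 m; average speed = 32/12 = 8/3 m/s.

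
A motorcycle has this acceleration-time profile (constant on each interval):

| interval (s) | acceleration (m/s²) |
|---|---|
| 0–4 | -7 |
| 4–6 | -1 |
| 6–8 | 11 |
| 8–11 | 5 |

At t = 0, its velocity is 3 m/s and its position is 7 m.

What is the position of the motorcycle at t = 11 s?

-113.5 m

On each constant-a segment, Δv = aΔt and Δx = v₀Δt + ½aΔt²; chain segment to segment.
0–4 s: v starts 3 m/s; Δx = 3·4 + ½·-7·4² = -44 m; v ends -25 m/s.
4–6 s: v starts -25 m/s; Δx = -25·2 + ½·-1·2² = -52 m; v ends -27 m/s.
6–8 s: v starts -27 m/s; Δx = -27·2 + ½·11·2² = -32 m; v ends -5 m/s.
8–11 s: v starts -5 m/s; Δx = -5·3 + ½·5·3² = 7.5 m; v ends 10 m/s.
x(11) = 7 + Σ Δx = -113.5 m.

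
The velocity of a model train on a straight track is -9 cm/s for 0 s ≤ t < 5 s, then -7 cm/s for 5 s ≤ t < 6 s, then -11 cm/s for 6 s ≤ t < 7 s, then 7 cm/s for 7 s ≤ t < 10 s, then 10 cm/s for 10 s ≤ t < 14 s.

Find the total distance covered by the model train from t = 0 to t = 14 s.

Distance (not displacement) is the total path length: add the absolute areas under v-t.
0–5 s: |-9| × 5 = 45 cm
5–6 s: |-7| × 1 = 7 cm
6–7 s: |-11| × 1 = 11 cm
7–10 s: |7| × 3 = 21 cm
10–14 s: |10| × 4 = 40 cm
Total distance = 124 cm

124 cm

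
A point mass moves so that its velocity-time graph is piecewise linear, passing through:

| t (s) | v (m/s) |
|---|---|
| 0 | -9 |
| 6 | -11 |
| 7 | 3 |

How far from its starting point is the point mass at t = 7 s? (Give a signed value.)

-64 m

Net displacement equals the area under the velocity-time graph (areas below the axis count negative).
0–6 s: ½(-9 + -11)(6) = -60 m
6–7 s: ½(-11 + 3)(1) = -4 m
Net displacement = -64 m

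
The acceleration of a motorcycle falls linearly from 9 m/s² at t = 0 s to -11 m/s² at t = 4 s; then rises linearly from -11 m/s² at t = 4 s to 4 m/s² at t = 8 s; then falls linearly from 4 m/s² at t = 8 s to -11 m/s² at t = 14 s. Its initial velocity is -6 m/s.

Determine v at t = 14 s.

-45 m/s

Δv equals the area under the a-t graph; then v = v₀ + Δv.
0–4 s: ½(9 + -11)(4) = -4 m/s
4–8 s: ½(-11 + 4)(4) = -14 m/s
8–14 s: ½(4 + -11)(6) = -21 m/s
Δv = -39 m/s, so v(14) = -6 + (-39) = -45 m/s.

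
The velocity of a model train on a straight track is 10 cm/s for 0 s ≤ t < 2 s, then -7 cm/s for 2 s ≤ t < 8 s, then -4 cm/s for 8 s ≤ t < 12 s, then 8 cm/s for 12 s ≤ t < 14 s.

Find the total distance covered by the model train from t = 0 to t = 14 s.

Total distance travelled is ∫|v| dt — sum the magnitudes of each area piece.
0–2 s: |10| × 2 = 20 cm
2–8 s: |-7| × 6 = 42 cm
8–12 s: |-4| × 4 = 16 cm
12–14 s: |8| × 2 = 16 cm
Total distance = 94 cm

94 cm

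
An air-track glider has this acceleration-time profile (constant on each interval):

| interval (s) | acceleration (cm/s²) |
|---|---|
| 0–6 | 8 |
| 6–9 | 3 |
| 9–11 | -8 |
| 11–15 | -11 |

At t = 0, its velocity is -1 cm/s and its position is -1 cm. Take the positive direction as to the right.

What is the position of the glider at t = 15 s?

On each constant-a segment, Δv = aΔt and Δx = v₀Δt + ½aΔt²; chain segment to segment.
0–6 s: v starts -1 cm/s; Δx = -1·6 + ½·8·6² = 138 cm; v ends 47 cm/s.
6–9 s: v starts 47 cm/s; Δx = 47·3 + ½·3·3² = 154.5 cm; v ends 56 cm/s.
9–11 s: v starts 56 cm/s; Δx = 56·2 + ½·-8·2² = 96 cm; v ends 40 cm/s.
11–15 s: v starts 40 cm/s; Δx = 40·4 + ½·-11·4² = 72 cm; v ends -4 cm/s.
x(15) = -1 + Σ Δx = 459.5 cm.

459.5 cm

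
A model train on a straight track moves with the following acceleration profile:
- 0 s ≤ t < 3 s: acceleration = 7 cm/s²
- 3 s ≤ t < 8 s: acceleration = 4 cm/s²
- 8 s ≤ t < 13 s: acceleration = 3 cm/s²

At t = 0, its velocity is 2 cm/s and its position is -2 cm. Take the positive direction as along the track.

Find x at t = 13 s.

On each constant-a segment, Δv = aΔt and Δx = v₀Δt + ½aΔt²; chain segment to segment.
0–3 s: v starts 2 cm/s; Δx = 2·3 + ½·7·3² = 37.5 cm; v ends 23 cm/s.
3–8 s: v starts 23 cm/s; Δx = 23·5 + ½·4·5² = 165 cm; v ends 43 cm/s.
8–13 s: v starts 43 cm/s; Δx = 43·5 + ½·3·5² = 252.5 cm; v ends 58 cm/s.
x(13) = -2 + Σ Δx = 453 cm.

453 cm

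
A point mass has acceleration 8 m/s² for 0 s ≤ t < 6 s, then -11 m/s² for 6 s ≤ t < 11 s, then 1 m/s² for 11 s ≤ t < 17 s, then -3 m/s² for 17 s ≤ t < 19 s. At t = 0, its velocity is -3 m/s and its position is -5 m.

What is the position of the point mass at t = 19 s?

152.5 m

On each constant-a segment, Δv = aΔt and Δx = v₀Δt + ½aΔt²; chain segment to segment.
0–6 s: v starts -3 m/s; Δx = -3·6 + ½·8·6² = 126 m; v ends 45 m/s.
6–11 s: v starts 45 m/s; Δx = 45·5 + ½·-11·5² = 87.5 m; v ends -10 m/s.
11–17 s: v starts -10 m/s; Δx = -10·6 + ½·1·6² = -42 m; v ends -4 m/s.
17–19 s: v starts -4 m/s; Δx = -4·2 + ½·-3·2² = -14 m; v ends -10 m/s.
x(19) = -5 + Σ Δx = 152.5 m.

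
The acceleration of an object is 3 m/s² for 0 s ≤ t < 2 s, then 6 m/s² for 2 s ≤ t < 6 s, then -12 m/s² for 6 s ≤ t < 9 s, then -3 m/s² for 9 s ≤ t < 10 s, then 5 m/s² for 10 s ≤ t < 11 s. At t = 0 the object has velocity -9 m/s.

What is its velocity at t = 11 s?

Δv equals the area under the a-t graph; then v = v₀ + Δv.
0–2 s: 3 × 2 = 6 m/s
2–6 s: 6 × 4 = 24 m/s
6–9 s: -12 × 3 = -36 m/s
9–10 s: -3 × 1 = -3 m/s
10–11 s: 5 × 1 = 5 m/s
Δv = -4 m/s, so v(11) = -9 + (-4) = -13 m/s.

-13 m/s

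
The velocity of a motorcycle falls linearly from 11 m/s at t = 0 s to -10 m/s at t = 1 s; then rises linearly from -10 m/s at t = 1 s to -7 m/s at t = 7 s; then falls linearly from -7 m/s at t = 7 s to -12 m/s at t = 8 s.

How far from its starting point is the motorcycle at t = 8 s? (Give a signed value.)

Displacement is the signed area under the v-t curve.
0–1 s: ½(11 + -10)(1) = 0.5 m
1–7 s: ½(-10 + -7)(6) = -51 m
7–8 s: ½(-7 + -12)(1) = -9.5 m
Net displacement = -60 m

-60 m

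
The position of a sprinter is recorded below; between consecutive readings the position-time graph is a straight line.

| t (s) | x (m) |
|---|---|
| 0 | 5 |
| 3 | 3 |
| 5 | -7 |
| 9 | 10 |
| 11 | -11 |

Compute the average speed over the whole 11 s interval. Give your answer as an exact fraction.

Average speed = (total path length)/(elapsed time); on a piecewise-linear x-t graph the path length is Σ|Δx|.
0–3 s: |Δx| = |3 − 5| = 2 m
3–5 s: |Δx| = |-7 − 3| = 10 m
5–9 s: |Δx| = |10 − -7| = 17 m
9–11 s: |Δx| = |-11 − 10| = 21 m
Total path = 50 m; average speed = 50/11 = 50/11 m/s.

50/11 m/s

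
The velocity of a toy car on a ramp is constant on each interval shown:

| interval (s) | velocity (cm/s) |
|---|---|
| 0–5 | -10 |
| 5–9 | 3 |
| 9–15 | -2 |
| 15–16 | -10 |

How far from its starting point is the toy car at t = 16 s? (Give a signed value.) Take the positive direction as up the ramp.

Displacement is the signed area under the v-t curve.
0–5 s: -10 × 5 = -50 cm
5–9 s: 3 × 4 = 12 cm
9–15 s: -2 × 6 = -12 cm
15–16 s: -10 × 1 = -10 cm
Net displacement = -60 cm

-60 cm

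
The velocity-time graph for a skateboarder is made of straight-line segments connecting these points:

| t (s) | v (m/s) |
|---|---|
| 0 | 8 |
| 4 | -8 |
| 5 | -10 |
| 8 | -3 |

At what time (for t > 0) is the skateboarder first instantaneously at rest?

v changes sign on 0–4 s (from 8 to -8); the graph is linear there, so v = 0 at t = 0 + (-8)·(4 − 0)/(-8 − 8) = 2 s.

t = 2 s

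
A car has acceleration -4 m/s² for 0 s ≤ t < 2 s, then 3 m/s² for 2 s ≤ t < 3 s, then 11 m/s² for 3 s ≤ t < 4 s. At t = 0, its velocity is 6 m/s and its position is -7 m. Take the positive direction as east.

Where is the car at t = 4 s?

3 m

On each constant-a segment, Δv = aΔt and Δx = v₀Δt + ½aΔt²; chain segment to segment.
0–2 s: v starts 6 m/s; Δx = 6·2 + ½·-4·2² = 4 m; v ends -2 m/s.
2–3 s: v starts -2 m/s; Δx = -2·1 + ½·3·1² = -0.5 m; v ends 1 m/s.
3–4 s: v starts 1 m/s; Δx = 1·1 + ½·11·1² = 6.5 m; v ends 12 m/s.
x(4) = -7 + Σ Δx = 3 m.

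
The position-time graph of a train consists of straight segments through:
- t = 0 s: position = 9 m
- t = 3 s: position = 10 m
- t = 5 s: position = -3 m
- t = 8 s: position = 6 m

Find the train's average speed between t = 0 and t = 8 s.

Average speed = (total path length)/(elapsed time); on a piecewise-linear x-t graph the path length is Σ|Δx|.
0–3 s: |Δx| = |10 − 9| = 1 m
3–5 s: |Δx| = |-3 − 10| = 13 m
5–8 s: |Δx| = |6 − -3| = 9 m
Total path = 23 m; average speed = 23/8 = 2.875 m/s.

2.875 m/s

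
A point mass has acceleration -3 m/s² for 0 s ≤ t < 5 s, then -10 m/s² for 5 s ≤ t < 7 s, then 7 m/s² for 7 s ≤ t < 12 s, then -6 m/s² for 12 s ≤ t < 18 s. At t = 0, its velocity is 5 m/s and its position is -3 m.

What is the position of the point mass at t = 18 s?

-196 m

On each constant-a segment, Δv = aΔt and Δx = v₀Δt + ½aΔt²; chain segment to segment.
0–5 s: v starts 5 m/s; Δx = 5·5 + ½·-3·5² = -12.5 m; v ends -10 m/s.
5–7 s: v starts -10 m/s; Δx = -10·2 + ½·-10·2² = -40 m; v ends -30 m/s.
7–12 s: v starts -30 m/s; Δx = -30·5 + ½·7·5² = -62.5 m; v ends 5 m/s.
12–18 s: v starts 5 m/s; Δx = 5·6 + ½·-6·6² = -78 m; v ends -31 m/s.
x(18) = -3 + Σ Δx = -196 m.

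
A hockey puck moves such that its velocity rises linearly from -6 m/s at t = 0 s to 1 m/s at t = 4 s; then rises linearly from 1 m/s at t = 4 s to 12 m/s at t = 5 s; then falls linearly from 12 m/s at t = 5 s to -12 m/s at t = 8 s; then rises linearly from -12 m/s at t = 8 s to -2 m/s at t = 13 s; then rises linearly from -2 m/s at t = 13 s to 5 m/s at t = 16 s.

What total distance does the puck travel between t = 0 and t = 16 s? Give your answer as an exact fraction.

Distance (not displacement) is the total path length: add the absolute areas under v-t.
0–4 s: v = 0 at t = 24/7 s; triangle areas 72/7 + 2/7 = 74/7 m
4–5 s: |½(1 + 12)(1)| = 6.5 m
5–8 s: v = 0 at t = 6.5 s; triangle areas 9 + 9 = 18 m
8–13 s: |½(-12 + -2)(5)| = 35 m
13–16 s: v = 0 at t = 97/7 s; triangle areas 6/7 + 75/14 = 87/14 m
Total distance = 534/7 m

534/7 m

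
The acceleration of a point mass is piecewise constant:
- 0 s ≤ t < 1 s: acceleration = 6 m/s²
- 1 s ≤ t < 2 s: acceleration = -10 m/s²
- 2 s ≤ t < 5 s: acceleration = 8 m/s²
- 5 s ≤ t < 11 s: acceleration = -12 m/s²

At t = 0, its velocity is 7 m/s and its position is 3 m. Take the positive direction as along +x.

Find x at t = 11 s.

12 m

On each constant-a segment, Δv = aΔt and Δx = v₀Δt + ½aΔt²; chain segment to segment.
0–1 s: v starts 7 m/s; Δx = 7·1 + ½·6·1² = 10 m; v ends 13 m/s.
1–2 s: v starts 13 m/s; Δx = 13·1 + ½·-10·1² = 8 m; v ends 3 m/s.
2–5 s: v starts 3 m/s; Δx = 3·3 + ½·8·3² = 45 m; v ends 27 m/s.
5–11 s: v starts 27 m/s; Δx = 27·6 + ½·-12·6² = -54 m; v ends -45 m/s.
x(11) = 3 + Σ Δx = 12 m.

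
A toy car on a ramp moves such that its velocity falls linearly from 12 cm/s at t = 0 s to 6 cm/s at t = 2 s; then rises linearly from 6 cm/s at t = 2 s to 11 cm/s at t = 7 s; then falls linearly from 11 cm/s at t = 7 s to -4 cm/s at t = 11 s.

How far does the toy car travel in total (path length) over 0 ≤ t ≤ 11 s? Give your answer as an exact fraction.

Distance (not displacement) is the total path length: add the absolute areas under v-t.
0–2 s: |½(12 + 6)(2)| = 18 cm
2–7 s: |½(6 + 11)(5)| = 42.5 cm
7–11 s: v = 0 at t = 149/15 s; triangle areas 242/15 + 32/15 = 274/15 cm
Total distance = 2363/30 cm

2363/30 cm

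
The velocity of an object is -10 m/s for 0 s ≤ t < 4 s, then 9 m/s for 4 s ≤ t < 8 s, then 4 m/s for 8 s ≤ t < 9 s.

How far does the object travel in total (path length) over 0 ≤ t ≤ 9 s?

80 m

Distance (not displacement) is the total path length: add the absolute areas under v-t.
0–4 s: |-10| × 4 = 40 m
4–8 s: |9| × 4 = 36 m
8–9 s: |4| × 1 = 4 m
Total distance = 80 m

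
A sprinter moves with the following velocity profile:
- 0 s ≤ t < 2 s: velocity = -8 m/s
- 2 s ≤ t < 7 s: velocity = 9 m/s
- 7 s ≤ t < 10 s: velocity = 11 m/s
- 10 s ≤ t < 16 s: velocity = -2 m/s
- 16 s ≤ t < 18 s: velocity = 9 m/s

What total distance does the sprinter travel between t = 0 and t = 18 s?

Total distance travelled is ∫|v| dt — sum the magnitudes of each area piece.
0–2 s: |-8| × 2 = 16 m
2–7 s: |9| × 5 = 45 m
7–10 s: |11| × 3 = 33 m
10–16 s: |-2| × 6 = 12 m
16–18 s: |9| × 2 = 18 m
Total distance = 124 m

124 m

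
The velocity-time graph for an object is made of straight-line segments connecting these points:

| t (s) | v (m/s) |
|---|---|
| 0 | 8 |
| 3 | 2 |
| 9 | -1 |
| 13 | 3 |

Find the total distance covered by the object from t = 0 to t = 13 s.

Total distance travelled is ∫|v| dt — sum the magnitudes of each area piece.
0–3 s: |½(8 + 2)(3)| = 15 m
3–9 s: v = 0 at t = 7 s; triangle areas 4 + 1 = 5 m
9–13 s: v = 0 at t = 10 s; triangle areas 0.5 + 4.5 = 5 m
Total distance = 25 m

25 m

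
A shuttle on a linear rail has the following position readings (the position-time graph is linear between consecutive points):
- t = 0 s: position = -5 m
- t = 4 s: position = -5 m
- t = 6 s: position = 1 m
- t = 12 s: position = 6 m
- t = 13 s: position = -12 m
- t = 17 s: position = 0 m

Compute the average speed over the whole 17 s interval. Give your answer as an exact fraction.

41/17 m/s

Average speed = (total path length)/(elapsed time); on a piecewise-linear x-t graph the path length is Σ|Δx|.
0–4 s: |Δx| = |-5 − -5| = 0 m
4–6 s: |Δx| = |1 − -5| = 6 m
6–12 s: |Δx| = |6 − 1| = 5 m
12–13 s: |Δx| = |-12 − 6| = 18 m
13–17 s: |Δx| = |0 − -12| = 12 m
Total path = 41 m; average speed = 41/17 = 41/17 m/s.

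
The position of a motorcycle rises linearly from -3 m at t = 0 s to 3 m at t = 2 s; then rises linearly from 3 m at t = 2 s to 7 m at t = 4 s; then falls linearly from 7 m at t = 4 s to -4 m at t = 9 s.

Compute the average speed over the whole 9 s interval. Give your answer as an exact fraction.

Average speed = (total path length)/(elapsed time); on a piecewise-linear x-t graph the path length is Σ|Δx|.
0–2 s: |Δx| = |3 − -3| = 6 m
2–4 s: |Δx| = |7 − 3| = 4 m
4–9 s: |Δx| = |-4 − 7| = 11 m
Total path = 21 m; average speed = 21/9 = 7/3 m/s.

7/3 m/s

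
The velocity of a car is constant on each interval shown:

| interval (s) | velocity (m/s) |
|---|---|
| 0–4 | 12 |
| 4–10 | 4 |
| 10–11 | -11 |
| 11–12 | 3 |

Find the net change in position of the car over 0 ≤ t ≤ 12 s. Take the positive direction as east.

Net displacement equals the area under the velocity-time graph (areas below the axis count negative).
0–4 s: 12 × 4 = 48 m
4–10 s: 4 × 6 = 24 m
10–11 s: -11 × 1 = -11 m
11–12 s: 3 × 1 = 3 m
Net displacement = 64 m

64 m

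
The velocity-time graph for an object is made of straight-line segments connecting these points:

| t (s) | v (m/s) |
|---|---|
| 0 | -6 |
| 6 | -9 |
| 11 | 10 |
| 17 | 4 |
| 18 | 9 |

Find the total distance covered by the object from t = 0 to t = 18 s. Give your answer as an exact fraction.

Total distance travelled is ∫|v| dt — sum the magnitudes of each area piece.
0–6 s: |½(-6 + -9)(6)| = 45 m
6–11 s: v = 0 at t = 159/19 s; triangle areas 405/38 + 250/19 = 905/38 m
11–17 s: |½(10 + 4)(6)| = 42 m
17–18 s: |½(4 + 9)(1)| = 6.5 m
Total distance = 2229/19 m

2229/19 m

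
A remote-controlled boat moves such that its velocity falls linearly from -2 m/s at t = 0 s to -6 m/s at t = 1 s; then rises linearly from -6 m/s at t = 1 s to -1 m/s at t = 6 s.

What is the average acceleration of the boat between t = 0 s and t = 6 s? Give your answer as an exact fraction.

Average acceleration = Δv/Δt = (-1 − -2)/(6 − 0) = 1/6 m/s².

1/6 m/s²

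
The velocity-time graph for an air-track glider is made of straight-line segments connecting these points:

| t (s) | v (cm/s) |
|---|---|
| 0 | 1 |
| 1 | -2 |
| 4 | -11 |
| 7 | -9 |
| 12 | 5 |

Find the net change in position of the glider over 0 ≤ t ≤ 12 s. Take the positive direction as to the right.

Net displacement equals the area under the velocity-time graph (areas below the axis count negative).
0–1 s: ½(1 + -2)(1) = -0.5 cm
1–4 s: ½(-2 + -11)(3) = -19.5 cm
4–7 s: ½(-11 + -9)(3) = -30 cm
7–12 s: ½(-9 + 5)(5) = -10 cm
Net displacement = -60 cm

-60 cm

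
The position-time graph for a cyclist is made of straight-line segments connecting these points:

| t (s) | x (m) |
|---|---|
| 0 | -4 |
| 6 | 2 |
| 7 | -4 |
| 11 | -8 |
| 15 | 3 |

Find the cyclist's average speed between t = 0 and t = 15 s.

Average speed = (total path length)/(elapsed time); on a piecewise-linear x-t graph the path length is Σ|Δx|.
0–6 s: |Δx| = |2 − -4| = 6 m
6–7 s: |Δx| = |-4 − 2| = 6 m
7–11 s: |Δx| = |-8 − -4| = 4 m
11–15 s: |Δx| = |3 − -8| = 11 m
Total path = 27 m; average speed = 27/15 = 1.8 m/s.

1.8 m/s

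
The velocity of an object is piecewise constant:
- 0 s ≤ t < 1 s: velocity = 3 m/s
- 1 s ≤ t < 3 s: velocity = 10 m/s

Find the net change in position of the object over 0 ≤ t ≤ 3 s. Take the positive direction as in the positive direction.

23 m

Displacement is the signed area under the v-t curve.
0–1 s: 3 × 1 = 3 m
1–3 s: 10 × 2 = 20 m
Net displacement = 23 m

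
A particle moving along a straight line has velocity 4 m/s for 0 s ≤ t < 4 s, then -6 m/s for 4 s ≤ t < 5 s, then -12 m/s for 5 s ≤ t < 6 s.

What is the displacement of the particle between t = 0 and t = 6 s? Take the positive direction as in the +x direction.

Displacement is the signed area under the v-t curve.
0–4 s: 4 × 4 = 16 m
4–5 s: -6 × 1 = -6 m
5–6 s: -12 × 1 = -12 m
Net displacement = -2 m

-2 m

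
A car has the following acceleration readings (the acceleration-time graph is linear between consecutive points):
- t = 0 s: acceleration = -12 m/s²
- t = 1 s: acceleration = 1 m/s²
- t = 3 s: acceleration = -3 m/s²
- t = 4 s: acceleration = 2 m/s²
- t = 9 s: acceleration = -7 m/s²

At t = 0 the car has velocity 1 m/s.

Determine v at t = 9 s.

Δv equals the area under the a-t graph; then v = v₀ + Δv.
0–1 s: ½(-12 + 1)(1) = -5.5 m/s
1–3 s: ½(1 + -3)(2) = -2 m/s
3–4 s: ½(-3 + 2)(1) = -0.5 m/s
4–9 s: ½(2 + -7)(5) = -12.5 m/s
Δv = -20.5 m/s, so v(9) = 1 + (-20.5) = -19.5 m/s.

-19.5 m/s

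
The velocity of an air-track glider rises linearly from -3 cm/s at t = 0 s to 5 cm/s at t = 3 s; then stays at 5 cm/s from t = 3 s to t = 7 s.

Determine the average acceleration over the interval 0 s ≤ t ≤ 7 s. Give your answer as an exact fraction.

8/7 cm/s²

Average acceleration = Δv/Δt = (5 − -3)/(7 − 0) = 8/7 cm/s².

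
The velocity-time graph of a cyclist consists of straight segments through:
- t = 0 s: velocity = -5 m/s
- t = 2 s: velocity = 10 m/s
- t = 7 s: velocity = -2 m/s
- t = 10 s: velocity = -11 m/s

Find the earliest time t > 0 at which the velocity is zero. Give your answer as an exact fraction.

v changes sign on 0–2 s (from -5 to 10); the graph is linear there, so v = 0 at t = 0 + (5)·(2 − 0)/(10 − -5) = 2/3 s.

t = 2/3 s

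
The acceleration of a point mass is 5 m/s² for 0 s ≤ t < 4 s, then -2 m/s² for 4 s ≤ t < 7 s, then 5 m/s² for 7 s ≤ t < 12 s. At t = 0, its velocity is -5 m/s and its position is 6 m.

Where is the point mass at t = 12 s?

On each constant-a segment, Δv = aΔt and Δx = v₀Δt + ½aΔt²; chain segment to segment.
0–4 s: v starts -5 m/s; Δx = -5·4 + ½·5·4² = 20 m; v ends 15 m/s.
4–7 s: v starts 15 m/s; Δx = 15·3 + ½·-2·3² = 36 m; v ends 9 m/s.
7–12 s: v starts 9 m/s; Δx = 9·5 + ½·5·5² = 107.5 m; v ends 34 m/s.
x(12) = 6 + Σ Δx = 169.5 m.

169.5 m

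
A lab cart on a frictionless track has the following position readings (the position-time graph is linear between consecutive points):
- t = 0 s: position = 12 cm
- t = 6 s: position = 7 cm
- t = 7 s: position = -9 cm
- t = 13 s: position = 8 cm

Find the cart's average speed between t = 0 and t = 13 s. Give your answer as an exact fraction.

Average speed = (total path length)/(elapsed time); on a piecewise-linear x-t graph the path length is Σ|Δx|.
0–6 s: |Δx| = |7 − 12| = 5 cm
6–7 s: |Δx| = |-9 − 7| = 16 cm
7–13 s: |Δx| = |8 − -9| = 17 cm
Total path = 38 cm; average speed = 38/13 = 38/13 cm/s.

38/13 cm/s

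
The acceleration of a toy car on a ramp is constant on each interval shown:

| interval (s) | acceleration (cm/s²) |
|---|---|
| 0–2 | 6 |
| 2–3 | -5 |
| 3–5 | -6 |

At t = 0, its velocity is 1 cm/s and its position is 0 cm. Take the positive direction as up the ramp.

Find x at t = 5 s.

On each constant-a segment, Δv = aΔt and Δx = v₀Δt + ½aΔt²; chain segment to segment.
0–2 s: v starts 1 cm/s; Δx = 1·2 + ½·6·2² = 14 cm; v ends 13 cm/s.
2–3 s: v starts 13 cm/s; Δx = 13·1 + ½·-5·1² = 10.5 cm; v ends 8 cm/s.
3–5 s: v starts 8 cm/s; Δx = 8·2 + ½·-6·2² = 4 cm; v ends -4 cm/s.
x(5) = 0 + Σ Δx = 28.5 cm.

28.5 cm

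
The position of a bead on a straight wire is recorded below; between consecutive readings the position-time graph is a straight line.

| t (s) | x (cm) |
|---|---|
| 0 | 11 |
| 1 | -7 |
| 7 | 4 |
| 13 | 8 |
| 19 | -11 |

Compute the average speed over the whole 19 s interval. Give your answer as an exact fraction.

52/19 cm/s

Average speed = (total path length)/(elapsed time); on a piecewise-linear x-t graph the path length is Σ|Δx|.
0–1 s: |Δx| = |-7 − 11| = 18 cm
1–7 s: |Δx| = |4 − -7| = 11 cm
7–13 s: |Δx| = |8 − 4| = 4 cm
13–19 s: |Δx| = |-11 − 8| = 19 cm
Total path = 52 cm; average speed = 52/19 = 52/19 cm/s.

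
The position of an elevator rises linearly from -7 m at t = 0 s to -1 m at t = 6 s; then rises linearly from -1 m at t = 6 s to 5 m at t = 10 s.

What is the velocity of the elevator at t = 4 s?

1 m/s

Velocity is the slope of the x-t graph on 0–6 s: (-1 − -7)/(6 − 0) = 1 m/s.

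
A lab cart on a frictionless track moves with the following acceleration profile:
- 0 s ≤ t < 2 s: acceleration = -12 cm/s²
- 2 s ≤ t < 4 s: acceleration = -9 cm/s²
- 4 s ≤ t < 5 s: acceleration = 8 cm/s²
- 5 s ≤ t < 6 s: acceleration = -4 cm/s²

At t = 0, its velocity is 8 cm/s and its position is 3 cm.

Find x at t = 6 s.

On each constant-a segment, Δv = aΔt and Δx = v₀Δt + ½aΔt²; chain segment to segment.
0–2 s: v starts 8 cm/s; Δx = 8·2 + ½·-12·2² = -8 cm; v ends -16 cm/s.
2–4 s: v starts -16 cm/s; Δx = -16·2 + ½·-9·2² = -50 cm; v ends -34 cm/s.
4–5 s: v starts -34 cm/s; Δx = -34·1 + ½·8·1² = -30 cm; v ends -26 cm/s.
5–6 s: v starts -26 cm/s; Δx = -26·1 + ½·-4·1² = -28 cm; v ends -30 cm/s.
x(6) = 3 + Σ Δx = -113 cm.

-113 cm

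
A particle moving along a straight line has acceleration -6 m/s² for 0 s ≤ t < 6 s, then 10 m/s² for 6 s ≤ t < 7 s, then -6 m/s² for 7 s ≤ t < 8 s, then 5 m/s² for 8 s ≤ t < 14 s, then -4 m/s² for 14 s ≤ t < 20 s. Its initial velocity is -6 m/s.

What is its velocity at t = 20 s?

-32 m/s

Δv equals the area under the a-t graph; then v = v₀ + Δv.
0–6 s: -6 × 6 = -36 m/s
6–7 s: 10 × 1 = 10 m/s
7–8 s: -6 × 1 = -6 m/s
8–14 s: 5 × 6 = 30 m/s
14–20 s: -4 × 6 = -24 m/s
Δv = -26 m/s, so v(20) = -6 + (-26) = -32 m/s.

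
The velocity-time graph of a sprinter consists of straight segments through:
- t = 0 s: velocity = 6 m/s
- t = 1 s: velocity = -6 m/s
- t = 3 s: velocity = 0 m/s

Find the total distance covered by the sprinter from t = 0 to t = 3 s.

Total distance travelled is ∫|v| dt — sum the magnitudes of each area piece.
0–1 s: v = 0 at t = 0.5 s; triangle areas 1.5 + 1.5 = 3 m
1–3 s: |½(-6 + 0)(2)| = 6 m
Total distance = 9 m

9 m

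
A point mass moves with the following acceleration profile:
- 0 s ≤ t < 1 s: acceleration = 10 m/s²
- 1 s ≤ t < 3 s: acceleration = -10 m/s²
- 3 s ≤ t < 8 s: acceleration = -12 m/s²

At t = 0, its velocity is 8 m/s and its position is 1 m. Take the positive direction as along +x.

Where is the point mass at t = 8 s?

On each constant-a segment, Δv = aΔt and Δx = v₀Δt + ½aΔt²; chain segment to segment.
0–1 s: v starts 8 m/s; Δx = 8·1 + ½·10·1² = 13 m; v ends 18 m/s.
1–3 s: v starts 18 m/s; Δx = 18·2 + ½·-10·2² = 16 m; v ends -2 m/s.
3–8 s: v starts -2 m/s; Δx = -2·5 + ½·-12·5² = -160 m; v ends -62 m/s.
x(8) = 1 + Σ Δx = -130 m.

-130 m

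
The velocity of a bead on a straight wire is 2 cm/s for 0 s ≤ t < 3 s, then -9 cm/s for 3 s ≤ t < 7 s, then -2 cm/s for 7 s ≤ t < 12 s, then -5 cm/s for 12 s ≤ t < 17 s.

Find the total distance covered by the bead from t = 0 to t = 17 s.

77 cm

Distance (not displacement) is the total path length: add the absolute areas under v-t.
0–3 s: |2| × 3 = 6 cm
3–7 s: |-9| × 4 = 36 cm
7–12 s: |-2| × 5 = 10 cm
12–17 s: |-5| × 5 = 25 cm
Total distance = 77 cm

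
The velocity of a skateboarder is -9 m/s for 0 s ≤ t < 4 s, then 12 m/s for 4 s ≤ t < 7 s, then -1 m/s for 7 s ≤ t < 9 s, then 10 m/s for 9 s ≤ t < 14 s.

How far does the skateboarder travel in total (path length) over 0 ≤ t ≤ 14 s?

124 m

Distance (not displacement) is the total path length: add the absolute areas under v-t.
0–4 s: |-9| × 4 = 36 m
4–7 s: |12| × 3 = 36 m
7–9 s: |-1| × 2 = 2 m
9–14 s: |10| × 5 = 50 m
Total distance = 124 m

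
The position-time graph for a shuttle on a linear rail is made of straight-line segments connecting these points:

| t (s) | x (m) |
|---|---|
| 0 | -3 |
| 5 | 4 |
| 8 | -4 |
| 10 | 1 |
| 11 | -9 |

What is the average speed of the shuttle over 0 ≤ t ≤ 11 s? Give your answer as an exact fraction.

Average speed = (total path length)/(elapsed time); on a piecewise-linear x-t graph the path length is Σ|Δx|.
0–5 s: |Δx| = |4 − -3| = 7 m
5–8 s: |Δx| = |-4 − 4| = 8 m
8–10 s: |Δx| = |1 − -4| = 5 m
10–11 s: |Δx| = |-9 − 1| = 10 m
Total path = 30 m; average speed = 30/11 = 30/11 m/s.

30/11 m/s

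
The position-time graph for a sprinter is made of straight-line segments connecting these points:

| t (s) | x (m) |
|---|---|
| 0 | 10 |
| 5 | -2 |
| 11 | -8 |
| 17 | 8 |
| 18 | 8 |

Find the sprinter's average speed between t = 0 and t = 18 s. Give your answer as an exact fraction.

Average speed = (total path length)/(elapsed time); on a piecewise-linear x-t graph the path length is Σ|Δx|.
0–5 s: |Δx| = |-2 − 10| = 12 m
5–11 s: |Δx| = |-8 − -2| = 6 m
11–17 s: |Δx| = |8 − -8| = 16 m
17–18 s: |Δx| = |8 − 8| = 0 m
Total path = 34 m; average speed = 34/18 = 17/9 m/s.

17/9 m/s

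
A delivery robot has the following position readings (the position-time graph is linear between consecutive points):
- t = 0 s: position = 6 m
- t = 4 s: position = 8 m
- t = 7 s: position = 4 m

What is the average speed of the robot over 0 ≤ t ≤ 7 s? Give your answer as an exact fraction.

Average speed = (total path length)/(elapsed time); on a piecewise-linear x-t graph the path length is Σ|Δx|.
0–4 s: |Δx| = |8 − 6| = 2 m
4–7 s: |Δx| = |4 − 8| = 4 m
Total path = 6 m; average speed = 6/7 = 6/7 m/s.

6/7 m/s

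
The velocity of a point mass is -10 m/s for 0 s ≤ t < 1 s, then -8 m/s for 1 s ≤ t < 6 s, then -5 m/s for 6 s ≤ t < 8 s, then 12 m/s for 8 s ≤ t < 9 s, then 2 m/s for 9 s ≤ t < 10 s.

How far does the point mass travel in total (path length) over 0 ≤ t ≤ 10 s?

74 m

Total distance travelled is ∫|v| dt — sum the magnitudes of each area piece.
0–1 s: |-10| × 1 = 10 m
1–6 s: |-8| × 5 = 40 m
6–8 s: |-5| × 2 = 10 m
8–9 s: |12| × 1 = 12 m
9–10 s: |2| × 1 = 2 m
Total distance = 74 m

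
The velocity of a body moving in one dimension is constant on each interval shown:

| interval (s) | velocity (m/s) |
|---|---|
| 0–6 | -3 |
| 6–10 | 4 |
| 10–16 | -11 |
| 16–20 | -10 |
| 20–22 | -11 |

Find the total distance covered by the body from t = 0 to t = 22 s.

Total distance travelled is ∫|v| dt — sum the magnitudes of each area piece.
0–6 s: |-3| × 6 = 18 m
6–10 s: |4| × 4 = 16 m
10–16 s: |-11| × 6 = 66 m
16–20 s: |-10| × 4 = 40 m
20–22 s: |-11| × 2 = 22 m
Total distance = 162 m

162 m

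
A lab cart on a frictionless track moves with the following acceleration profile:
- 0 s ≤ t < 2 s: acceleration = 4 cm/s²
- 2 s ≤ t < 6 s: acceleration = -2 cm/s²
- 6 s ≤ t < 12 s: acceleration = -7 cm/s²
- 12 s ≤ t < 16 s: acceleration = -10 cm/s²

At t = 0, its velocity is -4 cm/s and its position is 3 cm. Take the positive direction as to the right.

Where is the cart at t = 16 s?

On each constant-a segment, Δv = aΔt and Δx = v₀Δt + ½aΔt²; chain segment to segment.
0–2 s: v starts -4 cm/s; Δx = -4·2 + ½·4·2² = 0 cm; v ends 4 cm/s.
2–6 s: v starts 4 cm/s; Δx = 4·4 + ½·-2·4² = 0 cm; v ends -4 cm/s.
6–12 s: v starts -4 cm/s; Δx = -4·6 + ½·-7·6² = -150 cm; v ends -46 cm/s.
12–16 s: v starts -46 cm/s; Δx = -46·4 + ½·-10·4² = -264 cm; v ends -86 cm/s.
x(16) = 3 + Σ Δx = -411 cm.

-411 cm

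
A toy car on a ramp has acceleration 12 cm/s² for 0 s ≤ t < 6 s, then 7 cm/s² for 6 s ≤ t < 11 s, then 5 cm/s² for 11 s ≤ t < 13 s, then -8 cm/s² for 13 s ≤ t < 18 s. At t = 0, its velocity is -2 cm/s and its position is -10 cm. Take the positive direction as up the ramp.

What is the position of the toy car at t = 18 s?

1326.5 cm

On each constant-a segment, Δv = aΔt and Δx = v₀Δt + ½aΔt²; chain segment to segment.
0–6 s: v starts -2 cm/s; Δx = -2·6 + ½·12·6² = 204 cm; v ends 70 cm/s.
6–11 s: v starts 70 cm/s; Δx = 70·5 + ½·7·5² = 437.5 cm; v ends 105 cm/s.
11–13 s: v starts 105 cm/s; Δx = 105·2 + ½·5·2² = 220 cm; v ends 115 cm/s.
13–18 s: v starts 115 cm/s; Δx = 115·5 + ½·-8·5² = 475 cm; v ends 75 cm/s.
x(18) = -10 + Σ Δx = 1326.5 cm.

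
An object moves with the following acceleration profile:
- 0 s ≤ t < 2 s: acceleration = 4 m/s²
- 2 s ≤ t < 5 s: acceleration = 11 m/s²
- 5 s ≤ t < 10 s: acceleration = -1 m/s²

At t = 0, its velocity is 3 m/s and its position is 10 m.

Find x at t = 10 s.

On each constant-a segment, Δv = aΔt and Δx = v₀Δt + ½aΔt²; chain segment to segment.
0–2 s: v starts 3 m/s; Δx = 3·2 + ½·4·2² = 14 m; v ends 11 m/s.
2–5 s: v starts 11 m/s; Δx = 11·3 + ½·11·3² = 82.5 m; v ends 44 m/s.
5–10 s: v starts 44 m/s; Δx = 44·5 + ½·-1·5² = 207.5 m; v ends 39 m/s.
x(10) = 10 + Σ Δx = 314 m.

314 m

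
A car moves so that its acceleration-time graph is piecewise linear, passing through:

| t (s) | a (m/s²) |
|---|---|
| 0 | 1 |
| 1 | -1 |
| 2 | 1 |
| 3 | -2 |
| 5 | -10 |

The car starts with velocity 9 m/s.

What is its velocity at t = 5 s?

Δv equals the area under the a-t graph; then v = v₀ + Δv.
0–1 s: ½(1 + -1)(1) = 0 m/s
1–2 s: ½(-1 + 1)(1) = 0 m/s
2–3 s: ½(1 + -2)(1) = -0.5 m/s
3–5 s: ½(-2 + -10)(2) = -12 m/s
Δv = -12.5 m/s, so v(5) = 9 + (-12.5) = -3.5 m/s.

-3.5 m/s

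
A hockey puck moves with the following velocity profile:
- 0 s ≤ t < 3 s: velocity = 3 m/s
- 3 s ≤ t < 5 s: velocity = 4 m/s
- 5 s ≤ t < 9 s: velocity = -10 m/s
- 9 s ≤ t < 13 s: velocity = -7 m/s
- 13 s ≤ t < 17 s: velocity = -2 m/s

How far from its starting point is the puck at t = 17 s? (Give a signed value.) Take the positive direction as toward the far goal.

-59 m

Displacement is the signed area under the v-t curve.
0–3 s: 3 × 3 = 9 m
3–5 s: 4 × 2 = 8 m
5–9 s: -10 × 4 = -40 m
9–13 s: -7 × 4 = -28 m
13–17 s: -2 × 4 = -8 m
Net displacement = -59 m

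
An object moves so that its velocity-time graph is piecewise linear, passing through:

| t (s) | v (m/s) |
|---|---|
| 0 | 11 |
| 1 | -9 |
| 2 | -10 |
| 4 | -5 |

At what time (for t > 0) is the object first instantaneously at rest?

v changes sign on 0–1 s (from 11 to -9); the graph is linear there, so v = 0 at t = 0 + (-11)·(1 − 0)/(-9 − 11) = 0.55 s.

t = 0.55 s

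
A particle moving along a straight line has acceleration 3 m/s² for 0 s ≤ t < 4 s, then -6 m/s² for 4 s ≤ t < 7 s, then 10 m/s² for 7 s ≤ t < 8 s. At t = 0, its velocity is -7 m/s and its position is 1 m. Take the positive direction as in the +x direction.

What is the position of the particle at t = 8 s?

On each constant-a segment, Δv = aΔt and Δx = v₀Δt + ½aΔt²; chain segment to segment.
0–4 s: v starts -7 m/s; Δx = -7·4 + ½·3·4² = -4 m; v ends 5 m/s.
4–7 s: v starts 5 m/s; Δx = 5·3 + ½·-6·3² = -12 m; v ends -13 m/s.
7–8 s: v starts -13 m/s; Δx = -13·1 + ½·10·1² = -8 m; v ends -3 m/s.
x(8) = 1 + Σ Δx = -23 m.

-23 m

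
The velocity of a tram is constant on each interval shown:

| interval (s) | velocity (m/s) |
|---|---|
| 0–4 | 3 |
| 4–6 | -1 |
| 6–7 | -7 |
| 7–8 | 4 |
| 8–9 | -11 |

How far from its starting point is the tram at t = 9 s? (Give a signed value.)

-4 m

Displacement is the signed area under the v-t curve.
0–4 s: 3 × 4 = 12 m
4–6 s: -1 × 2 = -2 m
6–7 s: -7 × 1 = -7 m
7–8 s: 4 × 1 = 4 m
8–9 s: -11 × 1 = -11 m
Net displacement = -4 m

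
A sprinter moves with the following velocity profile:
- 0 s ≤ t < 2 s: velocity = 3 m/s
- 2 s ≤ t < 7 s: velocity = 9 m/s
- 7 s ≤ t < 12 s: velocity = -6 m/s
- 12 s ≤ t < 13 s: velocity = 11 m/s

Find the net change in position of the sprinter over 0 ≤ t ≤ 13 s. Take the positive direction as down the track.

Displacement is the signed area under the v-t curve.
0–2 s: 3 × 2 = 6 m
2–7 s: 9 × 5 = 45 m
7–12 s: -6 × 5 = -30 m
12–13 s: 11 × 1 = 11 m
Net displacement = 32 m

32 m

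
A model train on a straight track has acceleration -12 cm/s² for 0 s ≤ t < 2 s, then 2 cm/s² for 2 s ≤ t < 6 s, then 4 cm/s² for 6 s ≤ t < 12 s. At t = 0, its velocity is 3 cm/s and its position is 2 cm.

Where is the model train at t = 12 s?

On each constant-a segment, Δv = aΔt and Δx = v₀Δt + ½aΔt²; chain segment to segment.
0–2 s: v starts 3 cm/s; Δx = 3·2 + ½·-12·2² = -18 cm; v ends -21 cm/s.
2–6 s: v starts -21 cm/s; Δx = -21·4 + ½·2·4² = -68 cm; v ends -13 cm/s.
6–12 s: v starts -13 cm/s; Δx = -13·6 + ½·4·6² = -6 cm; v ends 11 cm/s.
x(12) = 2 + Σ Δx = -90 cm.

-90 cm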